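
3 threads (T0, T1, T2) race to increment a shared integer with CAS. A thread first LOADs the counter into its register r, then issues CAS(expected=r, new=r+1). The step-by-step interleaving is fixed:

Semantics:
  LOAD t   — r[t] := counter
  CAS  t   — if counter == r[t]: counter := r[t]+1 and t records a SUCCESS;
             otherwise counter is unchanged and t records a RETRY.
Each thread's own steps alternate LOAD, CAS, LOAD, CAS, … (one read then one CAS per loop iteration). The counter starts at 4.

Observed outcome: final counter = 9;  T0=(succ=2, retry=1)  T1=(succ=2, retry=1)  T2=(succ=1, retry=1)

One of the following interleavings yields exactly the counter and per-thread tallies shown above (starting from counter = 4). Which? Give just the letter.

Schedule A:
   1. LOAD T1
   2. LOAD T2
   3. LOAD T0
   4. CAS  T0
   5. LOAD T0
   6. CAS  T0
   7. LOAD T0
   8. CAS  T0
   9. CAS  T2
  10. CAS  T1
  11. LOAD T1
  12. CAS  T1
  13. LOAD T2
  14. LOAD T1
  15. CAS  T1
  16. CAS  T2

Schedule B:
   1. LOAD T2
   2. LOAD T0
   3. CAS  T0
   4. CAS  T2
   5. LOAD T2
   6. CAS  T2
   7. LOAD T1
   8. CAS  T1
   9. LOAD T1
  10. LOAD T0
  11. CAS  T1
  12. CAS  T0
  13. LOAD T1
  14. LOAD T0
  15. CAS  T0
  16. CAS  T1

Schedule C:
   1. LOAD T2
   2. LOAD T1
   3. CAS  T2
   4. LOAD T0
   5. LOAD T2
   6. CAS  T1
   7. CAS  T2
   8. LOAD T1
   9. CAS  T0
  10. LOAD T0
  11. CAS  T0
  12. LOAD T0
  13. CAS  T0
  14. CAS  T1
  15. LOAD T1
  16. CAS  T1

Tracing schedule B:
1. LOAD T2 → mem=4 r[T2]=4 [LOAD]
2. LOAD T0 → mem=4 r[T0]=4 [LOAD]
3. CAS T0 → mem=5 r[T0]=4 [OK]
4. CAS T2 → mem=5 r[T2]=4 [RETRY]
5. LOAD T2 → mem=5 r[T2]=5 [LOAD]
6. CAS T2 → mem=6 r[T2]=5 [OK]
7. LOAD T1 → mem=6 r[T1]=6 [LOAD]
8. CAS T1 → mem=7 r[T1]=6 [OK]
9. LOAD T1 → mem=7 r[T1]=7 [LOAD]
10. LOAD T0 → mem=7 r[T0]=7 [LOAD]
11. CAS T1 → mem=8 r[T1]=7 [OK]
12. CAS T0 → mem=8 r[T0]=7 [RETRY]
13. LOAD T1 → mem=8 r[T1]=8 [LOAD]
14. LOAD T0 → mem=8 r[T0]=8 [LOAD]
15. CAS T0 → mem=9 r[T0]=8 [OK]
16. CAS T1 → mem=9 r[T1]=8 [RETRY]

B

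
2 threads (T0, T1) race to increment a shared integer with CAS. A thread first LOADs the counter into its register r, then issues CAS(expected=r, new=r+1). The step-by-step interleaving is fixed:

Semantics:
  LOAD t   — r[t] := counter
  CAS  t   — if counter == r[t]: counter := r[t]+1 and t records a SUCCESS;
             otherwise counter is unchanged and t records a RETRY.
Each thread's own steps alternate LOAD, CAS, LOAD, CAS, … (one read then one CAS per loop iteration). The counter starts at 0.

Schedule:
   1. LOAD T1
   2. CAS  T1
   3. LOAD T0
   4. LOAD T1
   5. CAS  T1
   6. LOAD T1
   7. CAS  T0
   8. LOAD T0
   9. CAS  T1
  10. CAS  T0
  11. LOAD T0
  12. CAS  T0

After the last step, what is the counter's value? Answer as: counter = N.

#1 T1 reads 0
#2 T1 CAS(0→1) writes; counter now 1
#3 T0 reads 1
#4 T1 reads 1
#5 T1 CAS(1→2) writes; counter now 2
#6 T1 reads 2
#7 T0 CAS(1→2) fails; counter now 2
#8 T0 reads 2
#9 T1 CAS(2→3) writes; counter now 3
#10 T0 CAS(2→3) fails; counter now 3
#11 T0 reads 3
#12 T0 CAS(3→4) writes; counter now 4

counter = 4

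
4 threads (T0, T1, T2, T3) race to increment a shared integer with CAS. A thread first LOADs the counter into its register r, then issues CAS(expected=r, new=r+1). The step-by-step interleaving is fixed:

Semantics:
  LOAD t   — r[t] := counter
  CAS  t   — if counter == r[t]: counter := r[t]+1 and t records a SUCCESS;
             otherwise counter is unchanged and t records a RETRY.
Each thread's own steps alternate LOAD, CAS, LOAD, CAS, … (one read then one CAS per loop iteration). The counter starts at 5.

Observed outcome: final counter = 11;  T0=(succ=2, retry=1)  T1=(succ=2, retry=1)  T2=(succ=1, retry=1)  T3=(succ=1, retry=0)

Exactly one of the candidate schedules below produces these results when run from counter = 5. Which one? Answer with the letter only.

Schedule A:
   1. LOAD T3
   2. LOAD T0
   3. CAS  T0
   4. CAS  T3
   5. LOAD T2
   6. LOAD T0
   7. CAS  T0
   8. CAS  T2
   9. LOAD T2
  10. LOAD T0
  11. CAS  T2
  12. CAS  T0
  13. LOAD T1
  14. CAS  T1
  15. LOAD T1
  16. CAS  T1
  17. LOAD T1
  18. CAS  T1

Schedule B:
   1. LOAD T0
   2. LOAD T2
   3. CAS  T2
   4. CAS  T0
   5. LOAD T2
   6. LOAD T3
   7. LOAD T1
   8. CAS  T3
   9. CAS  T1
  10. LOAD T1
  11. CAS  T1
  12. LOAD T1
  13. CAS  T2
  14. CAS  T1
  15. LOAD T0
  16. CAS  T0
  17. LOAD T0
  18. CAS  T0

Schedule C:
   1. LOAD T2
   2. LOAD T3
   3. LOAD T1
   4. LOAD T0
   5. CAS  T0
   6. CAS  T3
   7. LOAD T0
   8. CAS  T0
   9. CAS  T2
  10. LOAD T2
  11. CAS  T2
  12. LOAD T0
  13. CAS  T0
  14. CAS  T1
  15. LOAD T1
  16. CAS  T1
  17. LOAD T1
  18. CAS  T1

B

Simulating candidate B:
   1) LOAD T0:  M=5  r_T0=5
   2) LOAD T2:  M=5  r_T2=5
   3) CAS  T2:  M=6  r_T2=5 ✓
   4) CAS  T0:  M=6  r_T0=5 ✗
   5) LOAD T2:  M=6  r_T2=6
   6) LOAD T3:  M=6  r_T3=6
   7) LOAD T1:  M=6  r_T1=6
   8) CAS  T3:  M=7  r_T3=6 ✓
   9) CAS  T1:  M=7  r_T1=6 ✗
  10) LOAD T1:  M=7  r_T1=7
  11) CAS  T1:  M=8  r_T1=7 ✓
  12) LOAD T1:  M=8  r_T1=8
  13) CAS  T2:  M=8  r_T2=6 ✗
  14) CAS  T1:  M=9  r_T1=8 ✓
  15) LOAD T0:  M=9  r_T0=9
  16) CAS  T0:  M=10  r_T0=9 ✓
  17) LOAD T0:  M=10  r_T0=10
  18) CAS  T0:  M=11  r_T0=10 ✓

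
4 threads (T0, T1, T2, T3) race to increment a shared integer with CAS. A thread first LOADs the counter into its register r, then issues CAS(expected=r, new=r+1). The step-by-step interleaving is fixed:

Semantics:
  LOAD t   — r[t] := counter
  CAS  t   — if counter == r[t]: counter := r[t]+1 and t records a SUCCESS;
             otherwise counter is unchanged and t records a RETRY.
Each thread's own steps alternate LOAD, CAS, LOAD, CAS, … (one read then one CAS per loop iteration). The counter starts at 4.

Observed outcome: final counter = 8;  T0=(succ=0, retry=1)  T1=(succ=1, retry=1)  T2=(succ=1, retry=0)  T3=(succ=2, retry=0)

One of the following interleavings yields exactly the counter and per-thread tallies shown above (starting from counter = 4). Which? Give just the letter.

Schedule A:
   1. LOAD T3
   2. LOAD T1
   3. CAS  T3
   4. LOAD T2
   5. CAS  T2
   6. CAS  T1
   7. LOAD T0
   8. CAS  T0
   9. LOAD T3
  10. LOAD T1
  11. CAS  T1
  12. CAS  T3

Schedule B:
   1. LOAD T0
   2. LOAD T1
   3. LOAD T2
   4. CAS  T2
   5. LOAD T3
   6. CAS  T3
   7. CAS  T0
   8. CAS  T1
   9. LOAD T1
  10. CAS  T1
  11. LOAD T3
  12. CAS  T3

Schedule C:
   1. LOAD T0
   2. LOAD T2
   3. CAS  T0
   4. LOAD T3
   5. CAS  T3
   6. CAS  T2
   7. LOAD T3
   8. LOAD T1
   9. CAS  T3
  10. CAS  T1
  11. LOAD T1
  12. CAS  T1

Run B:
step 1: T0 LOAD ⇒ load; ctr=4 reg=4
step 2: T1 LOAD ⇒ load; ctr=4 reg=4
step 3: T2 LOAD ⇒ load; ctr=4 reg=4
step 4: T2 CAS ⇒ ok; ctr=5 reg=4
step 5: T3 LOAD ⇒ load; ctr=5 reg=5
step 6: T3 CAS ⇒ ok; ctr=6 reg=5
step 7: T0 CAS ⇒ retry; ctr=6 reg=4
step 8: T1 CAS ⇒ retry; ctr=6 reg=4
step 9: T1 LOAD ⇒ load; ctr=6 reg=6
step 10: T1 CAS ⇒ ok; ctr=7 reg=6
step 11: T3 LOAD ⇒ load; ctr=7 reg=7
step 12: T3 CAS ⇒ ok; ctr=8 reg=7

B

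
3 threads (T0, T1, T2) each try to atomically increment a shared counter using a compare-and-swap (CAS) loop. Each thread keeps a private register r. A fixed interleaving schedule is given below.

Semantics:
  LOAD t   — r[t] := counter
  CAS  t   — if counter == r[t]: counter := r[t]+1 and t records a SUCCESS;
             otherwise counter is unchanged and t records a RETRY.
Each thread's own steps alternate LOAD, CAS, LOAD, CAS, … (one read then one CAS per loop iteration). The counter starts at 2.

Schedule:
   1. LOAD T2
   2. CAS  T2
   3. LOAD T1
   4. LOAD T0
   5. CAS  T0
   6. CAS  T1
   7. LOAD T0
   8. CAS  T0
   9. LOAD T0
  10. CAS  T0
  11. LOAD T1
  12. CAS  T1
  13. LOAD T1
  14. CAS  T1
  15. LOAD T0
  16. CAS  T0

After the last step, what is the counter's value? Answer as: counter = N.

counter = 9

step 1: T2 LOAD ⇒ load; ctr=2 reg=2
step 2: T2 CAS ⇒ ok; ctr=3 reg=2
step 3: T1 LOAD ⇒ load; ctr=3 reg=3
step 4: T0 LOAD ⇒ load; ctr=3 reg=3
step 5: T0 CAS ⇒ ok; ctr=4 reg=3
step 6: T1 CAS ⇒ retry; ctr=4 reg=3
step 7: T0 LOAD ⇒ load; ctr=4 reg=4
step 8: T0 CAS ⇒ ok; ctr=5 reg=4
step 9: T0 LOAD ⇒ load; ctr=5 reg=5
step 10: T0 CAS ⇒ ok; ctr=6 reg=5
step 11: T1 LOAD ⇒ load; ctr=6 reg=6
step 12: T1 CAS ⇒ ok; ctr=7 reg=6
step 13: T1 LOAD ⇒ load; ctr=7 reg=7
step 14: T1 CAS ⇒ ok; ctr=8 reg=7
step 15: T0 LOAD ⇒ load; ctr=8 reg=8
step 16: T0 CAS ⇒ ok; ctr=9 reg=8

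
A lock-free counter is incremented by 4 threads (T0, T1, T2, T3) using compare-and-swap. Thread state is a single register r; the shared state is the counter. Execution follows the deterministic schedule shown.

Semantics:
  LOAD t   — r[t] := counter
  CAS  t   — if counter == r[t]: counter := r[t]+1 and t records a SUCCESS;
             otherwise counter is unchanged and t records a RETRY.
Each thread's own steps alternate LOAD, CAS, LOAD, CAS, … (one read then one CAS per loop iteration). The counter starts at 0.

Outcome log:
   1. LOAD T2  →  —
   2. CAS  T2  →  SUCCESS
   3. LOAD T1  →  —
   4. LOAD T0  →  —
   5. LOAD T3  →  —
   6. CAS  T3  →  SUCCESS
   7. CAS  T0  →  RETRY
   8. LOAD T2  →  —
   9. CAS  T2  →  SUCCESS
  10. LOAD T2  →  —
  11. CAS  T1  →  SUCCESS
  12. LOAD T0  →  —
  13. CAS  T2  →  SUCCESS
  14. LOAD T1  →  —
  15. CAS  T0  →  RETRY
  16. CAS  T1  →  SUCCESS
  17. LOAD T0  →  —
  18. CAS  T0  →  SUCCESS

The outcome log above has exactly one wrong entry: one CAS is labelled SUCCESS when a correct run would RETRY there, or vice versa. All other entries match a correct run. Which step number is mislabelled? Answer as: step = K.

step = 11

Re-executing:
1. LOAD T2 → mem=0 r[T2]=0 [LOAD]
2. CAS T2 → mem=1 r[T2]=0 [OK]
3. LOAD T1 → mem=1 r[T1]=1 [LOAD]
4. LOAD T0 → mem=1 r[T0]=1 [LOAD]
5. LOAD T3 → mem=1 r[T3]=1 [LOAD]
6. CAS T3 → mem=2 r[T3]=1 [OK]
7. CAS T0 → mem=2 r[T0]=1 [RETRY]
8. LOAD T2 → mem=2 r[T2]=2 [LOAD]
9. CAS T2 → mem=3 r[T2]=2 [OK]
10. LOAD T2 → mem=3 r[T2]=3 [LOAD]
11. CAS T1 → mem=3 r[T1]=1 [RETRY]
12. LOAD T0 → mem=3 r[T0]=3 [LOAD]
13. CAS T2 → mem=4 r[T2]=3 [OK]
14. LOAD T1 → mem=4 r[T1]=4 [LOAD]
15. CAS T0 → mem=4 r[T0]=3 [RETRY]
16. CAS T1 → mem=5 r[T1]=4 [OK]
17. LOAD T0 → mem=5 r[T0]=5 [LOAD]
18. CAS T0 → mem=6 r[T0]=5 [OK]
Log disagrees first at step 11.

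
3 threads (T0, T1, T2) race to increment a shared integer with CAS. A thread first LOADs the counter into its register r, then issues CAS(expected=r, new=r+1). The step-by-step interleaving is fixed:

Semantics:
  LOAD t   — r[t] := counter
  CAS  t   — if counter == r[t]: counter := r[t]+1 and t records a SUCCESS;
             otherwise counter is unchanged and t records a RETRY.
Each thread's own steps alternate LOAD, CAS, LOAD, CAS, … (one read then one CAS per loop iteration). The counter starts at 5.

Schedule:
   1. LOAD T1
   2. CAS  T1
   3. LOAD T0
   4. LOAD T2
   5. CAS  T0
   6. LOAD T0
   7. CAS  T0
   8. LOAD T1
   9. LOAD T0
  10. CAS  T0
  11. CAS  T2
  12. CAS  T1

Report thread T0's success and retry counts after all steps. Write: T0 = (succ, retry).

[1] T1.load  rd  (counter 5, T1.r 5)
[2] T1.cas  hit  (counter 6, T1.r 5)
[3] T0.load  rd  (counter 6, T0.r 6)
[4] T2.load  rd  (counter 6, T2.r 6)
[5] T0.cas  hit  (counter 7, T0.r 6)
[6] T0.load  rd  (counter 7, T0.r 7)
[7] T0.cas  hit  (counter 8, T0.r 7)
[8] T1.load  rd  (counter 8, T1.r 8)
[9] T0.load  rd  (counter 8, T0.r 8)
[10] T0.cas  hit  (counter 9, T0.r 8)
[11] T2.cas  miss  (counter 9, T2.r 6)
[12] T1.cas  miss  (counter 9, T1.r 8)

T0 = (3, 0)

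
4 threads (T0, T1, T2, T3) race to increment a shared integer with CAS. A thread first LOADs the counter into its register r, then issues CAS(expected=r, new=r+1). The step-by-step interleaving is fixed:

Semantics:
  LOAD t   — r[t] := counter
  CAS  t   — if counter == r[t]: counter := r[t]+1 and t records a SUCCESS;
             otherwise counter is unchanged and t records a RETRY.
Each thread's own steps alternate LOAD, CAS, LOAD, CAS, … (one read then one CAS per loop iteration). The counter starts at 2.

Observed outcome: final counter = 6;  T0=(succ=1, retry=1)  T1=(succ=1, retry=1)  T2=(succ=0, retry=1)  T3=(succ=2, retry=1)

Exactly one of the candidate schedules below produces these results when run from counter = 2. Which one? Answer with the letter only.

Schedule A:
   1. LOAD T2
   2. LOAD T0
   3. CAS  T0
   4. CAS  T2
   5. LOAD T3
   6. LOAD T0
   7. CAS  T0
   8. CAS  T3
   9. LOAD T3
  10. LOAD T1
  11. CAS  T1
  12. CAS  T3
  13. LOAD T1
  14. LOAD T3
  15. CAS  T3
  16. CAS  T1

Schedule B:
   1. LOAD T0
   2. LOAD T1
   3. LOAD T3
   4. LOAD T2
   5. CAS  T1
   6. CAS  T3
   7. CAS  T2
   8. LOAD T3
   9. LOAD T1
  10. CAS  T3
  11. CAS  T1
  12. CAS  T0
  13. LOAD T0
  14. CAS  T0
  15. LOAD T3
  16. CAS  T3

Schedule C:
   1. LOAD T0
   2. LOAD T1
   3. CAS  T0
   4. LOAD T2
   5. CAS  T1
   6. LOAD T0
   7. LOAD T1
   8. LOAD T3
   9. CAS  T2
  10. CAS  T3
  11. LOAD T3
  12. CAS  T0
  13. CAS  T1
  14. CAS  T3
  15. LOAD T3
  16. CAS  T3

Run B:
[1] T0.load  rd  (counter 2, T0.r 2)
[2] T1.load  rd  (counter 2, T1.r 2)
[3] T3.load  rd  (counter 2, T3.r 2)
[4] T2.load  rd  (counter 2, T2.r 2)
[5] T1.cas  hit  (counter 3, T1.r 2)
[6] T3.cas  miss  (counter 3, T3.r 2)
[7] T2.cas  miss  (counter 3, T2.r 2)
[8] T3.load  rd  (counter 3, T3.r 3)
[9] T1.load  rd  (counter 3, T1.r 3)
[10] T3.cas  hit  (counter 4, T3.r 3)
[11] T1.cas  miss  (counter 4, T1.r 3)
[12] T0.cas  miss  (counter 4, T0.r 2)
[13] T0.load  rd  (counter 4, T0.r 4)
[14] T0.cas  hit  (counter 5, T0.r 4)
[15] T3.load  rd  (counter 5, T3.r 5)
[16] T3.cas  hit  (counter 6, T3.r 5)

B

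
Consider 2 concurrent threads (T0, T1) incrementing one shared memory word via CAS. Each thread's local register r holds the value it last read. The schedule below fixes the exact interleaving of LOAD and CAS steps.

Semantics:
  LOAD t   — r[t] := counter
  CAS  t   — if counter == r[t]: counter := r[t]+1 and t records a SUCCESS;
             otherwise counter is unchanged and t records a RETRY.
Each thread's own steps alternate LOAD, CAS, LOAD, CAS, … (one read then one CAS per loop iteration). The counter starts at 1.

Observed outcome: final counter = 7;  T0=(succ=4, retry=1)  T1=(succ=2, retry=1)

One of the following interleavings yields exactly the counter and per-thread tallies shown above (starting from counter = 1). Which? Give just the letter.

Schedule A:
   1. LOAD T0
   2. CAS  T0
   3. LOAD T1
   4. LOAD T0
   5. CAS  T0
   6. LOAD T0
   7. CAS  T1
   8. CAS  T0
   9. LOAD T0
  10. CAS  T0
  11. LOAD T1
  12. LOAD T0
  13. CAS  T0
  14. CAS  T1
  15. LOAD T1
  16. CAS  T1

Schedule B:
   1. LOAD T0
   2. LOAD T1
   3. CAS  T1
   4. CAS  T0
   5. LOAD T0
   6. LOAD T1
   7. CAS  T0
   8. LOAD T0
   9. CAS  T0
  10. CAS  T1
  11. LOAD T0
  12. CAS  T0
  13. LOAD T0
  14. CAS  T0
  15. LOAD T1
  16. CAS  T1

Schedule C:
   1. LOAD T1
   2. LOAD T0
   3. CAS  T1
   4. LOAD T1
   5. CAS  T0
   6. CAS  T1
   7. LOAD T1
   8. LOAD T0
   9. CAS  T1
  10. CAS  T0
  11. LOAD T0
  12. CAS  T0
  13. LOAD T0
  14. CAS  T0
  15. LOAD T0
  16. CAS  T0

B

Run B:
[1] T0.load  rd  (counter 1, T0.r 1)
[2] T1.load  rd  (counter 1, T1.r 1)
[3] T1.cas  hit  (counter 2, T1.r 1)
[4] T0.cas  miss  (counter 2, T0.r 1)
[5] T0.load  rd  (counter 2, T0.r 2)
[6] T1.load  rd  (counter 2, T1.r 2)
[7] T0.cas  hit  (counter 3, T0.r 2)
[8] T0.load  rd  (counter 3, T0.r 3)
[9] T0.cas  hit  (counter 4, T0.r 3)
[10] T1.cas  miss  (counter 4, T1.r 2)
[11] T0.load  rd  (counter 4, T0.r 4)
[12] T0.cas  hit  (counter 5, T0.r 4)
[13] T0.load  rd  (counter 5, T0.r 5)
[14] T0.cas  hit  (counter 6, T0.r 5)
[15] T1.load  rd  (counter 6, T1.r 6)
[16] T1.cas  hit  (counter 7, T1.r 6)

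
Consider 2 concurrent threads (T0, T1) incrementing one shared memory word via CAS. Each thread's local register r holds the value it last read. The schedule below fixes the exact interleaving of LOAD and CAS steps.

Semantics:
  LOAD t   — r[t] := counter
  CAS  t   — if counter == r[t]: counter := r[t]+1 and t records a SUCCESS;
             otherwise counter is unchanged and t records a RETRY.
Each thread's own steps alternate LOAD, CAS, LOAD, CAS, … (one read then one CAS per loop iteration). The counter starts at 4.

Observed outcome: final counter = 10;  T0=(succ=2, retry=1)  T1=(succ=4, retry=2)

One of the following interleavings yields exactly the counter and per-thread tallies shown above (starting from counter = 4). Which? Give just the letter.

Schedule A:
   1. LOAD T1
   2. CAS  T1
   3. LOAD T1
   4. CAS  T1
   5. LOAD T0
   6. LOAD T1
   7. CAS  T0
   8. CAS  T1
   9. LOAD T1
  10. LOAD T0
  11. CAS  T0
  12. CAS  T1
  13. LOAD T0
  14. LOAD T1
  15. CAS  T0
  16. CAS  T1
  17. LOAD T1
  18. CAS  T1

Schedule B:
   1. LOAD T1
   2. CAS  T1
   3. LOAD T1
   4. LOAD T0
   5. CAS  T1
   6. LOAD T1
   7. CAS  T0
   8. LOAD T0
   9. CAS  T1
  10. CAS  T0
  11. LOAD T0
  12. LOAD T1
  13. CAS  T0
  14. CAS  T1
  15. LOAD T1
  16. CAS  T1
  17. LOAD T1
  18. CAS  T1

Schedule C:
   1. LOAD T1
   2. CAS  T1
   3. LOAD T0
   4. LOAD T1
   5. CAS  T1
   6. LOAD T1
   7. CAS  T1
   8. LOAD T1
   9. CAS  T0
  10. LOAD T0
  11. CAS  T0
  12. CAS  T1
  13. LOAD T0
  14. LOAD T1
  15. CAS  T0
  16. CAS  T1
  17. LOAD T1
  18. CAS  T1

Tracing schedule C:
T1 LOAD — after: cnt=4, r=4 — load
T1 CAS — after: cnt=5, r=4 — ok
T0 LOAD — after: cnt=5, r=5 — load
T1 LOAD — after: cnt=5, r=5 — load
T1 CAS — after: cnt=6, r=5 — ok
T1 LOAD — after: cnt=6, r=6 — load
T1 CAS — after: cnt=7, r=6 — ok
T1 LOAD — after: cnt=7, r=7 — load
T0 CAS — after: cnt=7, r=5 — retry
T0 LOAD — after: cnt=7, r=7 — load
T0 CAS — after: cnt=8, r=7 — ok
T1 CAS — after: cnt=8, r=7 — retry
T0 LOAD — after: cnt=8, r=8 — load
T1 LOAD — after: cnt=8, r=8 — load
T0 CAS — after: cnt=9, r=8 — ok
T1 CAS — after: cnt=9, r=8 — retry
T1 LOAD — after: cnt=9, r=9 — load
T1 CAS — after: cnt=10, r=9 — ok

C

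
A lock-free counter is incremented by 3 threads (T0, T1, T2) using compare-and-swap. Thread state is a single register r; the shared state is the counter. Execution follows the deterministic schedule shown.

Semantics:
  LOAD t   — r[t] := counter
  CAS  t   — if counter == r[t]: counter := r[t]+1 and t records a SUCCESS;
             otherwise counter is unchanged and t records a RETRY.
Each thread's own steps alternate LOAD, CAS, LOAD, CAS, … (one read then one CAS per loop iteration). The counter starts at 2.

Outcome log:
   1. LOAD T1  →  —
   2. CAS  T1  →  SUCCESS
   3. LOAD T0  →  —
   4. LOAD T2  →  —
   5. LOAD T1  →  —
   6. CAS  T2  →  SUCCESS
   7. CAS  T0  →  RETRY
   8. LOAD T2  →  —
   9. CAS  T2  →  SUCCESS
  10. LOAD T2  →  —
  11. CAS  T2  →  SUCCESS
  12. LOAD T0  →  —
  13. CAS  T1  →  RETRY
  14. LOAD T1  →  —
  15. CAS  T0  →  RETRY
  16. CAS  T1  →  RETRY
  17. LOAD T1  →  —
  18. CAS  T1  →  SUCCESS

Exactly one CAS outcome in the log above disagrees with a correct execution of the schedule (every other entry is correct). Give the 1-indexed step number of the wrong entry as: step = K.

Reference trace:
step 1: T1 LOAD ⇒ load; ctr=2 reg=2
step 2: T1 CAS ⇒ ok; ctr=3 reg=2
step 3: T0 LOAD ⇒ load; ctr=3 reg=3
step 4: T2 LOAD ⇒ load; ctr=3 reg=3
step 5: T1 LOAD ⇒ load; ctr=3 reg=3
step 6: T2 CAS ⇒ ok; ctr=4 reg=3
step 7: T0 CAS ⇒ retry; ctr=4 reg=3
step 8: T2 LOAD ⇒ load; ctr=4 reg=4
step 9: T2 CAS ⇒ ok; ctr=5 reg=4
step 10: T2 LOAD ⇒ load; ctr=5 reg=5
step 11: T2 CAS ⇒ ok; ctr=6 reg=5
step 12: T0 LOAD ⇒ load; ctr=6 reg=6
step 13: T1 CAS ⇒ retry; ctr=6 reg=3
step 14: T1 LOAD ⇒ load; ctr=6 reg=6
step 15: T0 CAS ⇒ ok; ctr=7 reg=6
step 16: T1 CAS ⇒ retry; ctr=7 reg=6
step 17: T1 LOAD ⇒ load; ctr=7 reg=7
step 18: T1 CAS ⇒ ok; ctr=8 reg=7
Log disagrees first at step 15.

step = 15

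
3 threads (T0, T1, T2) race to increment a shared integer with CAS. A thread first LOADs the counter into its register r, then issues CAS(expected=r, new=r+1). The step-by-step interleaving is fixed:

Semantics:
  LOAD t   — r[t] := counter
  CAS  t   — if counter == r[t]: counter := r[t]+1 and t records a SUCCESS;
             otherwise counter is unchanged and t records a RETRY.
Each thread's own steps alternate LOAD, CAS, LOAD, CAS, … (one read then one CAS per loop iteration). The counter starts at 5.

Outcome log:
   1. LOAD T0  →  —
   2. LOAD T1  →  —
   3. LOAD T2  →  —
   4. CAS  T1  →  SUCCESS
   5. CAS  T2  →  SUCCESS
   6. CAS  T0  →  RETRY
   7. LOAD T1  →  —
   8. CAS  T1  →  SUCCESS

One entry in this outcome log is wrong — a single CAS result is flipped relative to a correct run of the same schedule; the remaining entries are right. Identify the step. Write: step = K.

step = 5

Re-executing:
#1 T0 reads 5
#2 T1 reads 5
#3 T2 reads 5
#4 T1 CAS(5→6) writes; counter now 6
#5 T2 CAS(5→6) fails; counter now 6
#6 T0 CAS(5→6) fails; counter now 6
#7 T1 reads 6
#8 T1 CAS(6→7) writes; counter now 7
Flip is step 5.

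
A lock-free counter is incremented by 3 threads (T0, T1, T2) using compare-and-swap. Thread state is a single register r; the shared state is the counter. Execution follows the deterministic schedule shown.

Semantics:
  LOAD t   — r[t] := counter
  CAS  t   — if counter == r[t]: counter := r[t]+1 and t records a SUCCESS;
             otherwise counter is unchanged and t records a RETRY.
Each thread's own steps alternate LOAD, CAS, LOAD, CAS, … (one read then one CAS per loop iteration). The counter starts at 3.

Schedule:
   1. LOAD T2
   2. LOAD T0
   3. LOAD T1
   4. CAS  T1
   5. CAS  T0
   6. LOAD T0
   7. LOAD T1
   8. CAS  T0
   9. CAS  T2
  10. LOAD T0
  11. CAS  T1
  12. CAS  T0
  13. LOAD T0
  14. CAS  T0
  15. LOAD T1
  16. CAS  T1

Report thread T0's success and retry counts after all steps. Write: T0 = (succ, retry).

#1 T2 reads 3
#2 T0 reads 3
#3 T1 reads 3
#4 T1 CAS(3→4) writes; counter now 4
#5 T0 CAS(3→4) fails; counter now 4
#6 T0 reads 4
#7 T1 reads 4
#8 T0 CAS(4→5) writes; counter now 5
#9 T2 CAS(3→4) fails; counter now 5
#10 T0 reads 5
#11 T1 CAS(4→5) fails; counter now 5
#12 T0 CAS(5→6) writes; counter now 6
#13 T0 reads 6
#14 T0 CAS(6→7) writes; counter now 7
#15 T1 reads 7
#16 T1 CAS(7→8) writes; counter now 8

T0 = (3, 1)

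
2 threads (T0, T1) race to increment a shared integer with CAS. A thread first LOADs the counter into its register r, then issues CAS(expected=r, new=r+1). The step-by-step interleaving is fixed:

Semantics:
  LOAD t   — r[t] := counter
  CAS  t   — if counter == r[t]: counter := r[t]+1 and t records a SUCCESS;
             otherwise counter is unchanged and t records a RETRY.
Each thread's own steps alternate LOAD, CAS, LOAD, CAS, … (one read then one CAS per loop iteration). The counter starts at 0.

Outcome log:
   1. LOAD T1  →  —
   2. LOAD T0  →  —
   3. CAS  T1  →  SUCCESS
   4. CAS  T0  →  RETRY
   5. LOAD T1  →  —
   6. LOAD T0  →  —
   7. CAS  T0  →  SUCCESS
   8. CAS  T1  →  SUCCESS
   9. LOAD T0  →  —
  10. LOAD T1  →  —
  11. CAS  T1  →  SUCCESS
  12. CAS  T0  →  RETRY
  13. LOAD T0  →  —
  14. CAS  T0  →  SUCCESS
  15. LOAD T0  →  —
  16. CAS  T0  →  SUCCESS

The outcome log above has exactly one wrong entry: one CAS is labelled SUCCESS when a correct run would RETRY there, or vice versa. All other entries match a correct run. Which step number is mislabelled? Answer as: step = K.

step = 8

Re-executing:
[1] T1.load  rd  (counter 0, T1.r 0)
[2] T0.load  rd  (counter 0, T0.r 0)
[3] T1.cas  hit  (counter 1, T1.r 0)
[4] T0.cas  miss  (counter 1, T0.r 0)
[5] T1.load  rd  (counter 1, T1.r 1)
[6] T0.load  rd  (counter 1, T0.r 1)
[7] T0.cas  hit  (counter 2, T0.r 1)
[8] T1.cas  miss  (counter 2, T1.r 1)
[9] T0.load  rd  (counter 2, T0.r 2)
[10] T1.load  rd  (counter 2, T1.r 2)
[11] T1.cas  hit  (counter 3, T1.r 2)
[12] T0.cas  miss  (counter 3, T0.r 2)
[13] T0.load  rd  (counter 3, T0.r 3)
[14] T0.cas  hit  (counter 4, T0.r 3)
[15] T0.load  rd  (counter 4, T0.r 4)
[16] T0.cas  hit  (counter 5, T0.r 4)
Flip is step 8.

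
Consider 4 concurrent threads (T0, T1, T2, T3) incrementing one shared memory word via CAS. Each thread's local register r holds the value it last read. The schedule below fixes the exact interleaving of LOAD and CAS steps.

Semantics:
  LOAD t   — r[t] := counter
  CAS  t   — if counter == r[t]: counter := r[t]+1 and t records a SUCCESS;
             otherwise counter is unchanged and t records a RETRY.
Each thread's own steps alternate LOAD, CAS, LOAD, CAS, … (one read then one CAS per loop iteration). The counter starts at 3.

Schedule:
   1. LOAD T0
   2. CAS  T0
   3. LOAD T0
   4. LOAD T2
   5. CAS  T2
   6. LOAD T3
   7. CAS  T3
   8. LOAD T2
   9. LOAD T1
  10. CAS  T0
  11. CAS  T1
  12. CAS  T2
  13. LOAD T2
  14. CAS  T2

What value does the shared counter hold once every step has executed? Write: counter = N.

   1) LOAD T0:  M=3  r_T0=3
   2) CAS  T0:  M=4  r_T0=3 ✓
   3) LOAD T0:  M=4  r_T0=4
   4) LOAD T2:  M=4  r_T2=4
   5) CAS  T2:  M=5  r_T2=4 ✓
   6) LOAD T3:  M=5  r_T3=5
   7) CAS  T3:  M=6  r_T3=5 ✓
   8) LOAD T2:  M=6  r_T2=6
   9) LOAD T1:  M=6  r_T1=6
  10) CAS  T0:  M=6  r_T0=4 ✗
  11) CAS  T1:  M=7  r_T1=6 ✓
  12) CAS  T2:  M=7  r_T2=6 ✗
  13) LOAD T2:  M=7  r_T2=7
  14) CAS  T2:  M=8  r_T2=7 ✓

counter = 8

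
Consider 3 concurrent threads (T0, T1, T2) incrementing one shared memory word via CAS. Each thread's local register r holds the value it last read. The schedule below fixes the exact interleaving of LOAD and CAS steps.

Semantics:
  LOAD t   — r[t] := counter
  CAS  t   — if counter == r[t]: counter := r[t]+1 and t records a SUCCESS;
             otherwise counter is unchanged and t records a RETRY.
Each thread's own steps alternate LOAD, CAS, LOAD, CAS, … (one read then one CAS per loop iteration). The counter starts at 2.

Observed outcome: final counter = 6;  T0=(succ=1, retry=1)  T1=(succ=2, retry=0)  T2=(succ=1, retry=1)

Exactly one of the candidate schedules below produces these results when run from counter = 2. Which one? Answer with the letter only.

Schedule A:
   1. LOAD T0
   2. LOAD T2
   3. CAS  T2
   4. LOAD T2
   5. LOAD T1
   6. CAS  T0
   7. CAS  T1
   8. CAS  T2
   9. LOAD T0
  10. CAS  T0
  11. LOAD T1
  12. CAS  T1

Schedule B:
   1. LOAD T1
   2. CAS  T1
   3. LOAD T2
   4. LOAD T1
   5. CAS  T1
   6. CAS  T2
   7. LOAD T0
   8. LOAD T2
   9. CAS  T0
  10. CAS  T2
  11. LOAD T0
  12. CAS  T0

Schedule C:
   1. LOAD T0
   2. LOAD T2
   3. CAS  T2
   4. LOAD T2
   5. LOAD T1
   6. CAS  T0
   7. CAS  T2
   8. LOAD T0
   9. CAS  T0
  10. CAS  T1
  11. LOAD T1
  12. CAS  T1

Tracing schedule A:
[1] T0.load  rd  (counter 2, T0.r 2)
[2] T2.load  rd  (counter 2, T2.r 2)
[3] T2.cas  hit  (counter 3, T2.r 2)
[4] T2.load  rd  (counter 3, T2.r 3)
[5] T1.load  rd  (counter 3, T1.r 3)
[6] T0.cas  miss  (counter 3, T0.r 2)
[7] T1.cas  hit  (counter 4, T1.r 3)
[8] T2.cas  miss  (counter 4, T2.r 3)
[9] T0.load  rd  (counter 4, T0.r 4)
[10] T0.cas  hit  (counter 5, T0.r 4)
[11] T1.load  rd  (counter 5, T1.r 5)
[12] T1.cas  hit  (counter 6, T1.r 5)

A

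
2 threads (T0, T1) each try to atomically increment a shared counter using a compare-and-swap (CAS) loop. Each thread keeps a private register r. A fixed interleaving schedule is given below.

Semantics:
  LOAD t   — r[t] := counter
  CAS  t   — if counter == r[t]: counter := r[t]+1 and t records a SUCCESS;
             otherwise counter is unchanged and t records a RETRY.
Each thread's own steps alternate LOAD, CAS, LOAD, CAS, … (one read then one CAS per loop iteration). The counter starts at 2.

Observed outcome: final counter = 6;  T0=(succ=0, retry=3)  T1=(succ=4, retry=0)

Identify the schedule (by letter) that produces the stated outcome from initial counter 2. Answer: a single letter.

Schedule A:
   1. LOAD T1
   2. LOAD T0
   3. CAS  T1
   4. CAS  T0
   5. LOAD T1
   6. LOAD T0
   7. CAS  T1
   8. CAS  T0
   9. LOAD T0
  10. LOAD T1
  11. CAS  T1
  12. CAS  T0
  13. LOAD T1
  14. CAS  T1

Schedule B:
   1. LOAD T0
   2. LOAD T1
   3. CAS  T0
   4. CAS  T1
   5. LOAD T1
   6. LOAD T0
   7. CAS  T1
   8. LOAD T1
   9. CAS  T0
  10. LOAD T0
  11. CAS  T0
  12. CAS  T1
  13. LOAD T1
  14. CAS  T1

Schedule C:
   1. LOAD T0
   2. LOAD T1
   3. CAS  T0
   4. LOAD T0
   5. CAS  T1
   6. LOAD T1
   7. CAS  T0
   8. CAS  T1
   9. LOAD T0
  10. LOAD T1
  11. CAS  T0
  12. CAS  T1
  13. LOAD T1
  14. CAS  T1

A

Run A:
step 1: T1 LOAD ⇒ load; ctr=2 reg=2
step 2: T0 LOAD ⇒ load; ctr=2 reg=2
step 3: T1 CAS ⇒ ok; ctr=3 reg=2
step 4: T0 CAS ⇒ retry; ctr=3 reg=2
step 5: T1 LOAD ⇒ load; ctr=3 reg=3
step 6: T0 LOAD ⇒ load; ctr=3 reg=3
step 7: T1 CAS ⇒ ok; ctr=4 reg=3
step 8: T0 CAS ⇒ retry; ctr=4 reg=3
step 9: T0 LOAD ⇒ load; ctr=4 reg=4
step 10: T1 LOAD ⇒ load; ctr=4 reg=4
step 11: T1 CAS ⇒ ok; ctr=5 reg=4
step 12: T0 CAS ⇒ retry; ctr=5 reg=4
step 13: T1 LOAD ⇒ load; ctr=5 reg=5
step 14: T1 CAS ⇒ ok; ctr=6 reg=5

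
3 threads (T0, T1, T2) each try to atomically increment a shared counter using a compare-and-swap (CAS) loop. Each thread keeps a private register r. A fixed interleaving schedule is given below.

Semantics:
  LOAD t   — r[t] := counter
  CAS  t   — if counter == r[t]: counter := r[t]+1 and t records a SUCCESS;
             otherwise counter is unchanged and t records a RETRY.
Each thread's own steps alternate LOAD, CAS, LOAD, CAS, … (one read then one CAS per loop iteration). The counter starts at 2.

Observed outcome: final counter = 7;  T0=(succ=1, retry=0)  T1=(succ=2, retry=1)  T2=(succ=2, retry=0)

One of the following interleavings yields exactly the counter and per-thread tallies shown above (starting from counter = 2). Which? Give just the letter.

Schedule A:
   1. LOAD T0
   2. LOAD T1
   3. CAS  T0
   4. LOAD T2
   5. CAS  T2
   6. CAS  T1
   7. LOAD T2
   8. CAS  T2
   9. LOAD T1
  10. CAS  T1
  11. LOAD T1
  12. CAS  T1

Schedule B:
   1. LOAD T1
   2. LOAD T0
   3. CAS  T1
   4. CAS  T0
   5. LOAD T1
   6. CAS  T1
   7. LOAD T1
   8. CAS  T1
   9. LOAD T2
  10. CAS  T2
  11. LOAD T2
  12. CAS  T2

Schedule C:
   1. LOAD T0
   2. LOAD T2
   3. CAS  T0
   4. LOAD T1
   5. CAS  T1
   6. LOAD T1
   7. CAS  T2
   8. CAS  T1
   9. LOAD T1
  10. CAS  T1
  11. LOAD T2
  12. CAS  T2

A

Tracing schedule A:
#1 T0 reads 2
#2 T1 reads 2
#3 T0 CAS(2→3) writes; counter now 3
#4 T2 reads 3
#5 T2 CAS(3→4) writes; counter now 4
#6 T1 CAS(2→3) fails; counter now 4
#7 T2 reads 4
#8 T2 CAS(4→5) writes; counter now 5
#9 T1 reads 5
#10 T1 CAS(5→6) writes; counter now 6
#11 T1 reads 6
#12 T1 CAS(6→7) writes; counter now 7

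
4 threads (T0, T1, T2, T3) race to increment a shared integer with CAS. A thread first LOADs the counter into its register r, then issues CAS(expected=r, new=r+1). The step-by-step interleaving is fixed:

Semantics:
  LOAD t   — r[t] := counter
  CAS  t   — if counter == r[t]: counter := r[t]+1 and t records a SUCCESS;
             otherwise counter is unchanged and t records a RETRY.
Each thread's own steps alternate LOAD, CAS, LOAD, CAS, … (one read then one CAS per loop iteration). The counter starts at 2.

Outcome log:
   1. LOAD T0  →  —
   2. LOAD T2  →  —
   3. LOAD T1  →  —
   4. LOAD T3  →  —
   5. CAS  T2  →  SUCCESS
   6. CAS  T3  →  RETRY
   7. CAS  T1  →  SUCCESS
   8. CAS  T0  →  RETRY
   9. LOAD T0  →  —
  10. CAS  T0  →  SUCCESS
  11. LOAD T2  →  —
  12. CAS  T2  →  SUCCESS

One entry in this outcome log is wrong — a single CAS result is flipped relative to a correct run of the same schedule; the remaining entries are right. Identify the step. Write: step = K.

step = 7

Re-executing:
   1) LOAD T0:  M=2  r_T0=2
   2) LOAD T2:  M=2  r_T2=2
   3) LOAD T1:  M=2  r_T1=2
   4) LOAD T3:  M=2  r_T3=2
   5) CAS  T2:  M=3  r_T2=2 ✓
   6) CAS  T3:  M=3  r_T3=2 ✗
   7) CAS  T1:  M=3  r_T1=2 ✗
   8) CAS  T0:  M=3  r_T0=2 ✗
   9) LOAD T0:  M=3  r_T0=3
  10) CAS  T0:  M=4  r_T0=3 ✓
  11) LOAD T2:  M=4  r_T2=4
  12) CAS  T2:  M=5  r_T2=4 ✓
Flip is step 7.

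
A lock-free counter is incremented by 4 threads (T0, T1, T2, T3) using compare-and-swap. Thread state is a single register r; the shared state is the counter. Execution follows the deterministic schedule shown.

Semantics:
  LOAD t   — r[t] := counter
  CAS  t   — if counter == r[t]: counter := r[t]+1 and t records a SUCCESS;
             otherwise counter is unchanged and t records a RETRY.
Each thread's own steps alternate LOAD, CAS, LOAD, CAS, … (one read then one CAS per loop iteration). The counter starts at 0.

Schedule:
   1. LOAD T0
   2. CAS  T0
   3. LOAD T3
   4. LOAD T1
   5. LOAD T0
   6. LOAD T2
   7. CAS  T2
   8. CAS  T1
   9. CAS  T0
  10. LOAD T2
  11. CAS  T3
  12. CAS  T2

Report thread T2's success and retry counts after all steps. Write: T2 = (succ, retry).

T2 = (2, 0)

step 1: T0 LOAD ⇒ load; ctr=0 reg=0
step 2: T0 CAS ⇒ ok; ctr=1 reg=0
step 3: T3 LOAD ⇒ load; ctr=1 reg=1
step 4: T1 LOAD ⇒ load; ctr=1 reg=1
step 5: T0 LOAD ⇒ load; ctr=1 reg=1
step 6: T2 LOAD ⇒ load; ctr=1 reg=1
step 7: T2 CAS ⇒ ok; ctr=2 reg=1
step 8: T1 CAS ⇒ retry; ctr=2 reg=1
step 9: T0 CAS ⇒ retry; ctr=2 reg=1
step 10: T2 LOAD ⇒ load; ctr=2 reg=2
step 11: T3 CAS ⇒ retry; ctr=2 reg=1
step 12: T2 CAS ⇒ ok; ctr=3 reg=2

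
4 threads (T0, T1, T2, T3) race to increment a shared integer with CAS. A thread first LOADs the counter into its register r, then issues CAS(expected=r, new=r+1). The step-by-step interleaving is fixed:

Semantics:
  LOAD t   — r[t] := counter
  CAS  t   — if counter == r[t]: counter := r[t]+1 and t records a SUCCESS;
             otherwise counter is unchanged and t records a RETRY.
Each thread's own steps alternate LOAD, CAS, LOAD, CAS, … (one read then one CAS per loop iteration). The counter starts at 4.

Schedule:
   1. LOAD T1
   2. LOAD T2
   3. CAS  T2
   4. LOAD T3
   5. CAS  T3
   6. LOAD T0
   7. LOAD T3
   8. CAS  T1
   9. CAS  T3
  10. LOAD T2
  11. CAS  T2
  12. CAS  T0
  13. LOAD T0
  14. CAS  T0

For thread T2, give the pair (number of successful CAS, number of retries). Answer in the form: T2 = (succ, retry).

1. LOAD T1 → mem=4 r[T1]=4 [LOAD]
2. LOAD T2 → mem=4 r[T2]=4 [LOAD]
3. CAS T2 → mem=5 r[T2]=4 [OK]
4. LOAD T3 → mem=5 r[T3]=5 [LOAD]
5. CAS T3 → mem=6 r[T3]=5 [OK]
6. LOAD T0 → mem=6 r[T0]=6 [LOAD]
7. LOAD T3 → mem=6 r[T3]=6 [LOAD]
8. CAS T1 → mem=6 r[T1]=4 [RETRY]
9. CAS T3 → mem=7 r[T3]=6 [OK]
10. LOAD T2 → mem=7 r[T2]=7 [LOAD]
11. CAS T2 → mem=8 r[T2]=7 [OK]
12. CAS T0 → mem=8 r[T0]=6 [RETRY]
13. LOAD T0 → mem=8 r[T0]=8 [LOAD]
14. CAS T0 → mem=9 r[T0]=8 [OK]

T2 = (2, 0)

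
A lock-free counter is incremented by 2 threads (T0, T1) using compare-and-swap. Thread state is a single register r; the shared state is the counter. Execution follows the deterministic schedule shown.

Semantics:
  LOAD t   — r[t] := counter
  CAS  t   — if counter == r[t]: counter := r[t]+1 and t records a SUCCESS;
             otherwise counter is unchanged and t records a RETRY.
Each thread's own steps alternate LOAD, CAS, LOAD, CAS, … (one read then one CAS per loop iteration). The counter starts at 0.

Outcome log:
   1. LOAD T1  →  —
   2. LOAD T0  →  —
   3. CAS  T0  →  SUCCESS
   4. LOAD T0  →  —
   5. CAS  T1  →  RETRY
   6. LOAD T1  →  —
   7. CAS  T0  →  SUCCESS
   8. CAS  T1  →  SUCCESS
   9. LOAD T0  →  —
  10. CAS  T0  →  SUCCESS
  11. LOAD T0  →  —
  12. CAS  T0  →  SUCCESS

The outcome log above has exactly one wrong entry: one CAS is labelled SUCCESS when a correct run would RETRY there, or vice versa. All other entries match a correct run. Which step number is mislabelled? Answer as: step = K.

step = 8

Reference trace:
[1] T1.load  rd  (counter 0, T1.r 0)
[2] T0.load  rd  (counter 0, T0.r 0)
[3] T0.cas  hit  (counter 1, T0.r 0)
[4] T0.load  rd  (counter 1, T0.r 1)
[5] T1.cas  miss  (counter 1, T1.r 0)
[6] T1.load  rd  (counter 1, T1.r 1)
[7] T0.cas  hit  (counter 2, T0.r 1)
[8] T1.cas  miss  (counter 2, T1.r 1)
[9] T0.load  rd  (counter 2, T0.r 2)
[10] T0.cas  hit  (counter 3, T0.r 2)
[11] T0.load  rd  (counter 3, T0.r 3)
[12] T0.cas  hit  (counter 4, T0.r 3)
Flip is step 8.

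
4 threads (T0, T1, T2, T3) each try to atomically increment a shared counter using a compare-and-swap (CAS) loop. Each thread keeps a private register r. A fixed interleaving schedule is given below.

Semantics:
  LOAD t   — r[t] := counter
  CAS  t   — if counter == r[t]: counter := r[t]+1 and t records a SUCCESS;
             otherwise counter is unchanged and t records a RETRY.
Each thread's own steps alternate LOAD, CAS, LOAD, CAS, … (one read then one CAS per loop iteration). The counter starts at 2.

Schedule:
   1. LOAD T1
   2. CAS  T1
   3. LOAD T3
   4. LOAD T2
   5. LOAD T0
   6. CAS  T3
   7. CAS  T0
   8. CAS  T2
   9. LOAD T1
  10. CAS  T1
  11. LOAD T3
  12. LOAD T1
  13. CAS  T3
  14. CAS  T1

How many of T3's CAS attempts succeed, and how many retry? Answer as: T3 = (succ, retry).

T3 = (2, 0)

T1 LOAD — after: cnt=2, r=2 — load
T1 CAS — after: cnt=3, r=2 — ok
T3 LOAD — after: cnt=3, r=3 — load
T2 LOAD — after: cnt=3, r=3 — load
T0 LOAD — after: cnt=3, r=3 — load
T3 CAS — after: cnt=4, r=3 — ok
T0 CAS — after: cnt=4, r=3 — retry
T2 CAS — after: cnt=4, r=3 — retry
T1 LOAD — after: cnt=4, r=4 — load
T1 CAS — after: cnt=5, r=4 — ok
T3 LOAD — after: cnt=5, r=5 — load
T1 LOAD — after: cnt=5, r=5 — load
T3 CAS — after: cnt=6, r=5 — ok
T1 CAS — after: cnt=6, r=5 — retry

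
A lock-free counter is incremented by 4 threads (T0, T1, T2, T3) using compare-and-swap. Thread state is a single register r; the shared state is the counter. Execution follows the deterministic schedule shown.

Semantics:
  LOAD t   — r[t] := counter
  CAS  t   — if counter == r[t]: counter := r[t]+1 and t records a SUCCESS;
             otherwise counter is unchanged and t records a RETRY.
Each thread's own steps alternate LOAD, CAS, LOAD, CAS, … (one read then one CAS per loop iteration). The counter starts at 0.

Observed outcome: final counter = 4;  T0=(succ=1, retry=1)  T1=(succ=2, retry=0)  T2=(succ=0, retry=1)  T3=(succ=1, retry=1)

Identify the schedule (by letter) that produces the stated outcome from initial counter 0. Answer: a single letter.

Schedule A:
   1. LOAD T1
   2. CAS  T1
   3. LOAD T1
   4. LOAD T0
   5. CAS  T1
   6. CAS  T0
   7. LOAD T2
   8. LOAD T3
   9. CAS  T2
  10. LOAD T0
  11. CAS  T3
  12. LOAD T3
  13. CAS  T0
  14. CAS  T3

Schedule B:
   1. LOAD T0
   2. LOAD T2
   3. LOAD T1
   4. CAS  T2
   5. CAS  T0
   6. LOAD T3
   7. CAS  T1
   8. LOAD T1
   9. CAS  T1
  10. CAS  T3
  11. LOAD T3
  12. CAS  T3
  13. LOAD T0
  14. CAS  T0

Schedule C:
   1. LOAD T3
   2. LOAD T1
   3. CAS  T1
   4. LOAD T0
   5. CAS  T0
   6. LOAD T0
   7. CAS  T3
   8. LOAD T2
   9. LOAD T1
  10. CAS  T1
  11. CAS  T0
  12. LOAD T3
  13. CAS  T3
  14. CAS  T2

C

Tracing schedule C:
T3 LOAD — after: cnt=0, r=0 — load
T1 LOAD — after: cnt=0, r=0 — load
T1 CAS — after: cnt=1, r=0 — ok
T0 LOAD — after: cnt=1, r=1 — load
T0 CAS — after: cnt=2, r=1 — ok
T0 LOAD — after: cnt=2, r=2 — load
T3 CAS — after: cnt=2, r=0 — retry
T2 LOAD — after: cnt=2, r=2 — load
T1 LOAD — after: cnt=2, r=2 — load
T1 CAS — after: cnt=3, r=2 — ok
T0 CAS — after: cnt=3, r=2 — retry
T3 LOAD — after: cnt=3, r=3 — load
T3 CAS — after: cnt=4, r=3 — ok
T2 CAS — after: cnt=4, r=2 — retry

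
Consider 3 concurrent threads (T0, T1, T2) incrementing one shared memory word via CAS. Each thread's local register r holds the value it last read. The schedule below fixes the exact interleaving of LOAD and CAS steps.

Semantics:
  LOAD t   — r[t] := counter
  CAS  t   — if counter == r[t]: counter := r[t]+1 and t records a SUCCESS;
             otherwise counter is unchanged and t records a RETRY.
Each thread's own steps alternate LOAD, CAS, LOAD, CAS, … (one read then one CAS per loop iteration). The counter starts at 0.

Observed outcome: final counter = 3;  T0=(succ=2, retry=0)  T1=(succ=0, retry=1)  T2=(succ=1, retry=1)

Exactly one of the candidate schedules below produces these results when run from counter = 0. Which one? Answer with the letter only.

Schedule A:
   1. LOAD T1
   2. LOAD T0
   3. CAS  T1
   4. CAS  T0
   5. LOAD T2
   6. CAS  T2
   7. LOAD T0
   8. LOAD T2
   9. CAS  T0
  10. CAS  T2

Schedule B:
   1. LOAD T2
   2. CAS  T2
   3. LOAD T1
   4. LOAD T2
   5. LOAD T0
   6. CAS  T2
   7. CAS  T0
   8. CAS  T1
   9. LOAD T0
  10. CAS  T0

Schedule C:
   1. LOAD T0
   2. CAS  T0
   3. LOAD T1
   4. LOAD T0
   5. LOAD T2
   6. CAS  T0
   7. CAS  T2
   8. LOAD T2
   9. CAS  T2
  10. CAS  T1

Run C:
#1 T0 reads 0
#2 T0 CAS(0→1) writes; counter now 1
#3 T1 reads 1
#4 T0 reads 1
#5 T2 reads 1
#6 T0 CAS(1→2) writes; counter now 2
#7 T2 CAS(1→2) fails; counter now 2
#8 T2 reads 2
#9 T2 CAS(2→3) writes; counter now 3
#10 T1 CAS(1→2) fails; counter now 3

C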